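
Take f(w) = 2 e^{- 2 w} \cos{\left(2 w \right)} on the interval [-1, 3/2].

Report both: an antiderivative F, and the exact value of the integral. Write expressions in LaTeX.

Antiderivative: F(w) = \frac{\left(\sin{\left(2 w \right)} - \cos{\left(2 w \right)}\right) e^{- 2 w}}{2}; value = \frac{e^{2} \cos{\left(2 \right)}}{2} + \frac{\sin{\left(3 \right)}}{2 e^{3}} - \frac{\cos{\left(3 \right)}}{2 e^{3}} + \frac{e^{2} \sin{\left(2 \right)}}{2}

An antiderivative F(w) passes only if d/dw[F] lands on f(w) exactly.
F(w) = \frac{\left(\sin{\left(2 w \right)} - \cos{\left(2 w \right)}\right) e^{- 2 w}}{2} is an antiderivative of f.
Check: d/dw[\frac{\left(\sin{\left(2 w \right)} - \cos{\left(2 w \right)}\right) e^{- 2 w}}{2}] = 2 e^{- 2 w} \cos{\left(2 w \right)} = f(w).
F(3/2) = \frac{\sin{\left(3 \right)}}{2 e^{3}} - \frac{\cos{\left(3 \right)}}{2 e^{3}}; F(-1) = - \frac{e^{2} \sin{\left(2 \right)}}{2} - \frac{e^{2} \cos{\left(2 \right)}}{2}.
Integral = F(3/2) - F(-1) = \frac{e^{2} \cos{\left(2 \right)}}{2} + \frac{\sin{\left(3 \right)}}{2 e^{3}} - \frac{\cos{\left(3 \right)}}{2 e^{3}} + \frac{e^{2} \sin{\left(2 \right)}}{2}.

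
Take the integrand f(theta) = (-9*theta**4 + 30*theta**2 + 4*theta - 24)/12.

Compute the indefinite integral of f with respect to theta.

Check any antiderivative F(theta) by computing F'(theta) and comparing it with f(theta).
Check: d/dtheta[-3*theta**5/20 + 5*theta**3/6 + theta**2/6 - 2*theta] = -3*theta**4/4 + 5*theta**2/2 + theta/3 - 2, which equals f(theta).

F(theta) = -3*theta**5/20 + 5*theta**3/6 + theta**2/6 - 2*theta + C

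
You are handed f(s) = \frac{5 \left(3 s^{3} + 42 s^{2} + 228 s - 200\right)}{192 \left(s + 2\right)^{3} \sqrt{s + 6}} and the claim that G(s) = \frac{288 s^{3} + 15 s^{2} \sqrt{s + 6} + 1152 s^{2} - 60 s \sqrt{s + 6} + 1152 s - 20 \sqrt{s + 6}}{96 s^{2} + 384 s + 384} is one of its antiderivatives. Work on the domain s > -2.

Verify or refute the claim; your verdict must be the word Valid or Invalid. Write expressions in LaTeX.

Invalid: d/ds[G] - f = 3, which is not 0.

d/ds[G] = \frac{576 s^{3} \sqrt{s + 6} + 15 s^{3} + 3456 s^{2} \sqrt{s + 6} + 210 s^{2} + 6912 s \sqrt{s + 6} + 1140 s + 4608 \sqrt{s + 6} - 1000}{192 s^{3} \sqrt{s + 6} + 1152 s^{2} \sqrt{s + 6} + 2304 s \sqrt{s + 6} + 1536 \sqrt{s + 6}}
d/ds[G] - f(s) = 3 != 0.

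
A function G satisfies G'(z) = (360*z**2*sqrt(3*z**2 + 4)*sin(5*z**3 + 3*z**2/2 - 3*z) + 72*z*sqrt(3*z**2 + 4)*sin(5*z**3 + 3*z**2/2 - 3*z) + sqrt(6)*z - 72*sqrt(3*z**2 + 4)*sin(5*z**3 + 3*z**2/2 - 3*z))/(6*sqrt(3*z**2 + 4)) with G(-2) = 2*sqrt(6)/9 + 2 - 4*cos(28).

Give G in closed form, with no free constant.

Any candidate G(z) must reproduce the stated G'(z) exactly.
A general antiderivative is sqrt(z**2/2 + 2/3)/3 - 4*cos(5*z**3 + 3*z**2/2 - 3*z) + C.
The condition gives C = 2*sqrt(6)/9 + 2 - 4*cos(28) - (2*sqrt(6)/9 - 4*cos(28)) = 2.
So G(z) = (sqrt(6)*sqrt(3*z**2 + 4) - 72*cos(5*z**3 + 3*z**2/2 - 3*z) + 36)/18.
Check: d/dz[(sqrt(6)*sqrt(3*z**2 + 4) - 72*cos(5*z**3 + 3*z**2/2 - 3*z) + 36)/18] = (360*z**2*sqrt(3*z**2 + 4)*sin(5*z**3 + 3*z**2/2 - 3*z) + 72*z*sqrt(3*z**2 + 4)*sin(5*z**3 + 3*z**2/2 - 3*z) + sqrt(6)*z - 72*sqrt(3*z**2 + 4)*sin(5*z**3 + 3*z**2/2 - 3*z))/(6*sqrt(3*z**2 + 4)) = G'(z).

G(z) = (sqrt(6)*sqrt(3*z**2 + 4) - 72*cos(5*z**3 + 3*z**2/2 - 3*z) + 36)/18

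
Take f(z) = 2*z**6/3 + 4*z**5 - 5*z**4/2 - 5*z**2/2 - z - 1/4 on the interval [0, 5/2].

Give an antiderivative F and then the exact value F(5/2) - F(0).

Antiderivative: F(z) = z*(8*z**6 + 56*z**5 - 42*z**4 - 70*z**2 - 42*z - 21)/84; value = 34785/224

Integrate term by term and add the pieces.
F(z) = z*(8*z**6 + 56*z**5 - 42*z**4 - 70*z**2 - 42*z - 21)/84 is an antiderivative of f.
Check: d/dz[z*(8*z**6 + 56*z**5 - 42*z**4 - 70*z**2 - 42*z - 21)/84] = 2*z**6/3 + 4*z**5 - 5*z**4/2 - 5*z**2/2 - z - 1/4 = f(z).
F(5/2) = 34785/224; F(0) = 0.
Integral = F(5/2) - F(0) = 34785/224.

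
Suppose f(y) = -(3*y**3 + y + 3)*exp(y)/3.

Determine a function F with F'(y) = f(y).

Recognize the product-rule pattern: f = u'v + uv' with u = -y**3 + 3*y**2 - 19*y/3 + 16/3, v = exp(y), so integration by parts undoes it.
Check: d/dy[(-3*y**3 + 9*y**2 - 19*y + 16)*exp(y)/3] = -y**3*exp(y) - y*exp(y)/3 - exp(y), which equals f(y).

An antiderivative is F(y) = (-3*y**3 + 9*y**2 - 19*y + 16)*exp(y)/3.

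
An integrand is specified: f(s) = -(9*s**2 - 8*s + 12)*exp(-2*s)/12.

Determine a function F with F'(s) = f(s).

An antiderivative is F(s) = (18*s**2 + 2*s + 25)*exp(-2*s)/48.

Recognize the product-rule pattern: f = u'v + uv' with u = 3*s**2/8 + s/24 + 25/48, v = exp(-2*s), so integration by parts undoes it.
Check: d/ds[(18*s**2 + 2*s + 25)*exp(-2*s)/48] = (-9*s**2 + 8*s - 12)*exp(-2*s)/12, which equals f(s).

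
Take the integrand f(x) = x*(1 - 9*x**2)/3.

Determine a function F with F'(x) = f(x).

An antiderivative is F(x) = -3*x**4/4 + x**2/6.

Since d/dx undoes antidifferentiation here, F'(x) = f(x) is required of F(x).
Check: d/dx[-3*x**4/4 + x**2/6] = -3*x**3 + x/3, which equals f(x).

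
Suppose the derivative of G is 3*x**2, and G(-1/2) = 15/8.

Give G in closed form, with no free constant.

G(x) = x**3 + 2

The proposed G(x) is checked by its d/dx: the result must match the given G'(x).
A general antiderivative is x**3 + C.
The condition gives C = 15/8 - (-1/8) = 2.
So G(x) = x**3 + 2.
Check: d/dx[x**3 + 2] = 3*x**2 = G'(x).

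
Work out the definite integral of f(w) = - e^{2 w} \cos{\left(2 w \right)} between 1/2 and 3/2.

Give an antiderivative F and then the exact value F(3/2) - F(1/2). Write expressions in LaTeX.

Since d/dw undoes antidifferentiation here, F'(w) = f(w) is required of F(w).
F(w) = - \frac{e^{2 w} \sin{\left(2 w \right)}}{4} - \frac{e^{2 w} \cos{\left(2 w \right)}}{4} is an antiderivative of f.
Check: d/dw[- \frac{e^{2 w} \sin{\left(2 w \right)}}{4} - \frac{e^{2 w} \cos{\left(2 w \right)}}{4}] = - e^{2 w} \cos{\left(2 w \right)} = f(w).
F(3/2) = - \frac{e^{3} \sin{\left(3 \right)}}{4} - \frac{e^{3} \cos{\left(3 \right)}}{4}; F(1/2) = - \frac{e \sin{\left(1 \right)}}{4} - \frac{e \cos{\left(1 \right)}}{4}.
Integral = F(3/2) - F(1/2) = - \frac{e^{3} \sin{\left(3 \right)}}{4} + \frac{e \cos{\left(1 \right)}}{4} + \frac{e \sin{\left(1 \right)}}{4} - \frac{e^{3} \cos{\left(3 \right)}}{4}.

Antiderivative: F(w) = - \frac{e^{2 w} \sin{\left(2 w \right)}}{4} - \frac{e^{2 w} \cos{\left(2 w \right)}}{4}; value = - \frac{e^{3} \sin{\left(3 \right)}}{4} + \frac{e \cos{\left(1 \right)}}{4} + \frac{e \sin{\left(1 \right)}}{4} - \frac{e^{3} \cos{\left(3 \right)}}{4}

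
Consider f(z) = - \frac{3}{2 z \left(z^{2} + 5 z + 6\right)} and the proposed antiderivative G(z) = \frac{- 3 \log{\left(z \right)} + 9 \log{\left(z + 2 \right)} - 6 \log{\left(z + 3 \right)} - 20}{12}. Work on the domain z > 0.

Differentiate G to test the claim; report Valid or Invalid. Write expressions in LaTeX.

d/dz[G] = - \frac{3}{2 z^{3} + 10 z^{2} + 12 z}
This equals f(z) exactly, so the claim holds.

Valid - differentiating G returns exactly f.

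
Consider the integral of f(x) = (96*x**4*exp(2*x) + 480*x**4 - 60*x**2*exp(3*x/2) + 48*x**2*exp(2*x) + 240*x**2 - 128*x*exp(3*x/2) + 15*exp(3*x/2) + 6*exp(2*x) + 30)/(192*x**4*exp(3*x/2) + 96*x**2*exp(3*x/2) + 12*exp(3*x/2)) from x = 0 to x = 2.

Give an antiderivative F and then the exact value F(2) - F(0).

An antiderivative F(x) passes only if d/dx[F] lands on f(x) exactly.
F(x) = (48*x**2*exp(2*x) - 80*x**2 + 15*x*exp(3*x/2) + 16*exp(3*x/2) + 12*exp(2*x) - 20)/(48*x**2*exp(3*x/2) + 12*exp(3*x/2)) is an antiderivative of f.
Check: d/dx[(48*x**2*exp(2*x) - 80*x**2 + 15*x*exp(3*x/2) + 16*exp(3*x/2) + 12*exp(2*x) - 20)/(48*x**2*exp(3*x/2) + 12*exp(3*x/2))] = (96*x**4*exp(2*x) + 480*x**4 - 60*x**2*exp(3*x/2) + 48*x**2*exp(2*x) + 240*x**2 - 128*x*exp(3*x/2) + 15*exp(3*x/2) + 6*exp(2*x) + 30)/(192*x**4*exp(3*x/2) + 96*x**2*exp(3*x/2) + 12*exp(3*x/2)) = f(x).
F(2) = -5*exp(-3)/3 + 23/102 + exp(1); F(0) = 2/3.
Integral = F(2) - F(0) = -15/34 - 5*exp(-3)/3 + exp(1).

Antiderivative: F(x) = (48*x**2*exp(2*x) - 80*x**2 + 15*x*exp(3*x/2) + 16*exp(3*x/2) + 12*exp(2*x) - 20)/(48*x**2*exp(3*x/2) + 12*exp(3*x/2)); value = -15/34 - 5*exp(-3)/3 + exp(1)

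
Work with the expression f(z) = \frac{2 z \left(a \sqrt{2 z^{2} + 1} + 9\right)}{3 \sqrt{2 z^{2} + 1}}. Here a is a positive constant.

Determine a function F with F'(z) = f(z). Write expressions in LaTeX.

An antiderivative is F(z) = \frac{a z^{2}}{3} + 3 \sqrt{2 z^{2} + 1}.

For F(z) to be correct the identity F'(z) - f(z) = 0 must hold.
Check: d/dz[\frac{a z^{2}}{3} + 3 \sqrt{2 z^{2} + 1}] = \frac{2 a z \sqrt{2 z^{2} + 1} + 18 z}{3 \sqrt{2 z^{2} + 1}}, which equals f(z).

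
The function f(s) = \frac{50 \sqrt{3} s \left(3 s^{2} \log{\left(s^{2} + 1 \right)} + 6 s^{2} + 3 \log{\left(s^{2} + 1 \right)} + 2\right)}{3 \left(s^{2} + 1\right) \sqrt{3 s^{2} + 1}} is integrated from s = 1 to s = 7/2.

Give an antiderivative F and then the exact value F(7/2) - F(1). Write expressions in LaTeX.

f has the shape u'v + uv' for u = 25 \sqrt{4 s^{2} + \frac{4}{3}} and v = \log{\left(s^{2} + 1 \right)} — it is the derivative of the product u*v.
F(s) = \frac{50 \sqrt{3} \sqrt{3 s^{2} + 1} \log{\left(s^{2} + 1 \right)}}{3} is an antiderivative of f.
Check: d/ds[\frac{50 \sqrt{3} \sqrt{3 s^{2} + 1} \log{\left(s^{2} + 1 \right)}}{3}] = \frac{150 \sqrt{3} s^{3} \log{\left(s^{2} + 1 \right)} + 300 \sqrt{3} s^{3} + 150 \sqrt{3} s \log{\left(s^{2} + 1 \right)} + 100 \sqrt{3} s}{3 s^{2} \sqrt{3 s^{2} + 1} + 3 \sqrt{3 s^{2} + 1}}, which equals f(s).
F(7/2) = \frac{25 \sqrt{453} \log{\left(\frac{53}{4} \right)}}{3}; F(1) = \frac{100 \sqrt{3} \log{\left(2 \right)}}{3}.
Integral = F(7/2) - F(1) = - \frac{100 \sqrt{3} \log{\left(2 \right)}}{3} + \frac{25 \sqrt{453} \log{\left(\frac{53}{4} \right)}}{3}.

Antiderivative: F(s) = \frac{50 \sqrt{3} \sqrt{3 s^{2} + 1} \log{\left(s^{2} + 1 \right)}}{3}; value = - \frac{100 \sqrt{3} \log{\left(2 \right)}}{3} + \frac{25 \sqrt{453} \log{\left(\frac{53}{4} \right)}}{3}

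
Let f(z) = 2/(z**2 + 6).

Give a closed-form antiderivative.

A first test for any F(z): its z-derivative must equal f(z) identically.
Check: d/dz[sqrt(6)*atan(sqrt(6)*z/6)/3] = 2/(z**2 + 6) = f(z).

An antiderivative is F(z) = sqrt(6)*atan(sqrt(6)*z/6)/3.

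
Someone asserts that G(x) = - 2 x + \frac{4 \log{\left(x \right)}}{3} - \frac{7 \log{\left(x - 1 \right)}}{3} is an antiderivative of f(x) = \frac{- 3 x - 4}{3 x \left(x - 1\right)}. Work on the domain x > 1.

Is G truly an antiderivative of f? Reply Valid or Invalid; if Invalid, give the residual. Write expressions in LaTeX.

d/dx[G] = \frac{- 6 x^{2} + 3 x - 4}{3 x^{2} - 3 x}
d/dx[G] - f(x) = -2 != 0.

Invalid: d/dx[G] - f = -2, which is not 0.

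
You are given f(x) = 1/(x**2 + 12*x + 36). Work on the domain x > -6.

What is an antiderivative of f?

A candidate is checked by its d/dx: the result must match f(x).
Check: d/dx[-1/(x + 6)] = 1/(x**2 + 12*x + 36) = f(x).

An antiderivative is F(x) = -1/(x + 6).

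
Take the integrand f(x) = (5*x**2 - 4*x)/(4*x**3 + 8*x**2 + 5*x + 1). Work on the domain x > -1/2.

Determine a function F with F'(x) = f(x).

Factor the denominator ((x + 1)*(2*x + 1)**2) and decompose: f = -31/(2*(2*x + 1)) + 13/(2*(2*x + 1)**2) + 9/(x + 1); each piece integrates to a log, atan, or power term.
Check: d/dx[-31*log(x + 1/2)/4 + 9*log(x + 1) - 13/(8*x + 4)] = (5*x**2 - 4*x)/(4*x**3 + 8*x**2 + 5*x + 1) = f(x).

An antiderivative is F(x) = -31*log(x + 1/2)/4 + 9*log(x + 1) - 13/(8*x + 4).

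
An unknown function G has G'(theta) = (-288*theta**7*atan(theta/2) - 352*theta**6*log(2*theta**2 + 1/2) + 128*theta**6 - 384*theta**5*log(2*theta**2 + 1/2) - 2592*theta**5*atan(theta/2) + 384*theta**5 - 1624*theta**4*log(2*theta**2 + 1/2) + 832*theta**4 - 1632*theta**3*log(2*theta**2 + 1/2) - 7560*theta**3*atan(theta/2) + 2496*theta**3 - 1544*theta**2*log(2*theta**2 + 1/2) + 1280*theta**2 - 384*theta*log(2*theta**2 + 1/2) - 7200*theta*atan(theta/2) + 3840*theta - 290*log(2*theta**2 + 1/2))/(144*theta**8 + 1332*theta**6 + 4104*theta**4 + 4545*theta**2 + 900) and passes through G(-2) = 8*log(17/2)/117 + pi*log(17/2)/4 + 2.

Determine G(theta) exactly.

Recognize the product-rule pattern: G'(theta) = u'v + uv' with u = -(-4*theta/3 - 4)/(3*(theta**2 + 5/2)) - atan(theta/2), v = log(2*theta**2 + 1/2), so integration by parts undoes it.
A general antiderivative is -((-4*theta/3 - 4)/(theta**2 + 5/2) + 3*atan(theta/2))*log(2*theta**2 + 1/2)/3 + C.
The condition gives C = 8*log(17/2)/117 + pi*log(17/2)/4 + 2 - (8*log(17/2)/117 + pi*log(17/2)/4) = 2.
So G(theta) = (36*theta**2 - (-8*theta + 9*(2*theta**2 + 5)*atan(theta/2) - 24)*log(2*theta**2 + 1/2) + 90)/(9*(2*theta**2 + 5)).
Check: d/dtheta[(36*theta**2 - (-8*theta + 9*(2*theta**2 + 5)*atan(theta/2) - 24)*log(2*theta**2 + 1/2) + 90)/(9*(2*theta**2 + 5))] = (-288*theta**7*atan(theta/2) - 352*theta**6*log(2*theta**2 + 1/2) + 128*theta**6 - 384*theta**5*log(2*theta**2 + 1/2) - 2592*theta**5*atan(theta/2) + 384*theta**5 - 1624*theta**4*log(2*theta**2 + 1/2) + 832*theta**4 - 1632*theta**3*log(2*theta**2 + 1/2) - 7560*theta**3*atan(theta/2) + 2496*theta**3 - 1544*theta**2*log(2*theta**2 + 1/2) + 1280*theta**2 - 384*theta*log(2*theta**2 + 1/2) - 7200*theta*atan(theta/2) + 3840*theta - 290*log(2*theta**2 + 1/2))/(144*theta**8 + 1332*theta**6 + 4104*theta**4 + 4545*theta**2 + 900) = G'(theta).

G(theta) = (36*theta**2 - (-8*theta + 9*(2*theta**2 + 5)*atan(theta/2) - 24)*log(2*theta**2 + 1/2) + 90)/(9*(2*theta**2 + 5))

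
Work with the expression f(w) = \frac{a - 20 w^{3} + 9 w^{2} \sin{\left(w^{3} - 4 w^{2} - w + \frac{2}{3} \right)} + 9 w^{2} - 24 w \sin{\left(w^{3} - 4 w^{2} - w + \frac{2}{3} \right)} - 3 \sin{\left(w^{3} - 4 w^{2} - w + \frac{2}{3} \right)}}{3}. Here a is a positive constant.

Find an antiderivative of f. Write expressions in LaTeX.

An antiderivative is F(w) = \frac{a w - 5 w^{4} + 3 w^{3} - 3 \cos{\left(w^{3} - 4 w^{2} - w + \frac{2}{3} \right)}}{3}.

Whatever form F(w) takes, F'(w) = f(w) is non-negotiable.
Check: d/dw[\frac{a w - 5 w^{4} + 3 w^{3} - 3 \cos{\left(w^{3} - 4 w^{2} - w + \frac{2}{3} \right)}}{3}] = \frac{a}{3} - \frac{20 w^{3}}{3} + 3 w^{2} \sin{\left(w^{3} - 4 w^{2} - w + \frac{2}{3} \right)} + 3 w^{2} - 8 w \sin{\left(w^{3} - 4 w^{2} - w + \frac{2}{3} \right)} - \sin{\left(w^{3} - 4 w^{2} - w + \frac{2}{3} \right)}, which equals f(w).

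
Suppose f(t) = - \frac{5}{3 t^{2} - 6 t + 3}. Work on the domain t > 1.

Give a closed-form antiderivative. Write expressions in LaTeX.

For F(t) to be correct the identity F'(t) - f(t) = 0 must hold.
Check: d/dt[\frac{5}{3 t - 3}] = - \frac{5}{3 t^{2} - 6 t + 3} = f(t).

An antiderivative is F(t) = \frac{5}{3 t - 3}.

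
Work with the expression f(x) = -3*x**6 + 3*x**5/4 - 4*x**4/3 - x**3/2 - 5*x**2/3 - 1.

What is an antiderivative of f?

An antiderivative is F(x) = -3*x**7/7 + x**6/8 - 4*x**5/15 - x**4/8 - 5*x**3/9 - x.

Integrate term by term and add the pieces.
Check: d/dx[-3*x**7/7 + x**6/8 - 4*x**5/15 - x**4/8 - 5*x**3/9 - x] = -3*x**6 + 3*x**5/4 - 4*x**4/3 - x**3/2 - 5*x**2/3 - 1 = f(x).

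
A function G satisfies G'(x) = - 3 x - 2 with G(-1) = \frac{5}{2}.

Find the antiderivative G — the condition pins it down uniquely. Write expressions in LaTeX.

G(x) = - \frac{3 x^{2}}{2} - 2 x + 2

A first test for any G(x): its x-derivative must equal the given G'(x).
A general antiderivative is - \frac{3 x^{2}}{2} - 2 x + \frac{3}{2} + C.
The condition gives C = \frac{5}{2} - (2) = \frac{1}{2}.
So G(x) = - \frac{3 x^{2}}{2} - 2 x + 2.
Check: d/dx[- \frac{3 x^{2}}{2} - 2 x + 2] = - 3 x - 2 = G'(x).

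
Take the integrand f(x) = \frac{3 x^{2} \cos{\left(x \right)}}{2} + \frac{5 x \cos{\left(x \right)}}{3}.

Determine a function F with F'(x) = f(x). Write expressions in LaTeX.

An antiderivative is F(x) = \frac{9 x^{2} \sin{\left(x \right)} + 10 x \sin{\left(x \right)} + 18 x \cos{\left(x \right)} - 18 \sin{\left(x \right)} + 10 \cos{\left(x \right)}}{6}.

Integrate term by term and add the pieces.
Check: d/dx[\frac{9 x^{2} \sin{\left(x \right)} + 10 x \sin{\left(x \right)} + 18 x \cos{\left(x \right)} - 18 \sin{\left(x \right)} + 10 \cos{\left(x \right)}}{6}] = \frac{3 x^{2} \cos{\left(x \right)}}{2} + \frac{5 x \cos{\left(x \right)}}{3} = f(x).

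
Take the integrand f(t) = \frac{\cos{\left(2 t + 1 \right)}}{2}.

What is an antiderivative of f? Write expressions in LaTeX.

Differentiate the proposed F(t) back; it has to land on f(t) exactly.
Check: d/dt[\frac{\sin{\left(2 t + 1 \right)}}{4}] = \frac{\cos{\left(2 t + 1 \right)}}{2} = f(t).

An antiderivative is F(t) = \frac{\sin{\left(2 t + 1 \right)}}{4}.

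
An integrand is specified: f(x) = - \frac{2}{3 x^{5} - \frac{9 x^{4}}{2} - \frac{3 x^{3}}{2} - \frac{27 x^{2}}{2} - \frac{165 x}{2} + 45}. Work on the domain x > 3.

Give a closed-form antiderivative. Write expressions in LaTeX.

An antiderivative is F(x) = - \frac{2 \log{\left(x - 3 \right)}}{525} + \frac{32 \log{\left(x - \frac{1}{2} \right)}}{1575} - \frac{4 \log{\left(x + 2 \right)}}{675} - \frac{\log{\left(x^{2} + 5 \right)}}{189} - \frac{2 \sqrt{5} \operatorname{atan}{\left(\frac{\sqrt{5} x}{5} \right)}}{945}.

Factor the denominator (3 \left(x - 3\right) \left(x + 2\right) \left(2 x - 1\right) \left(x^{2} + 5\right)) and decompose: f = - \frac{2 \left(x + 1\right)}{189 \left(x^{2} + 5\right)} + \frac{64}{1575 \left(2 x - 1\right)} - \frac{4}{675 \left(x + 2\right)} - \frac{2}{525 \left(x - 3\right)}; each piece integrates to a log, atan, or power term.
Check: d/dx[- \frac{2 \log{\left(x - 3 \right)}}{525} + \frac{32 \log{\left(x - \frac{1}{2} \right)}}{1575} - \frac{4 \log{\left(x + 2 \right)}}{675} - \frac{\log{\left(x^{2} + 5 \right)}}{189} - \frac{2 \sqrt{5} \operatorname{atan}{\left(\frac{\sqrt{5} x}{5} \right)}}{945}] = - \frac{4}{6 x^{5} - 9 x^{4} - 3 x^{3} - 27 x^{2} - 165 x + 90}, which equals f(x).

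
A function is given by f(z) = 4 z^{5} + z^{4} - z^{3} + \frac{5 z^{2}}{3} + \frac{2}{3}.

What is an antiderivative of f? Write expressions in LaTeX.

The integrand splits into summands that can be handled one at a time.
Check: d/dz[\frac{2 z^{6}}{3} + \frac{z^{5}}{5} - \frac{z^{4}}{4} + \frac{5 z^{3}}{9} + \frac{2 z}{3}] = 4 z^{5} + z^{4} - z^{3} + \frac{5 z^{2}}{3} + \frac{2}{3} = f(z).

An antiderivative is F(z) = \frac{2 z^{6}}{3} + \frac{z^{5}}{5} - \frac{z^{4}}{4} + \frac{5 z^{3}}{9} + \frac{2 z}{3}.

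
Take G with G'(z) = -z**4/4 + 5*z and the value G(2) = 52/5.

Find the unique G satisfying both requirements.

G(z) = -z**5/20 + 5*z**2/2 + 2

The integrand splits into summands that can be handled one at a time.
A general antiderivative is -z**5/20 + 5*z**2/2 + C.
The condition gives C = 52/5 - (42/5) = 2.
So G(z) = -z**5/20 + 5*z**2/2 + 2.
Check: d/dz[-z**5/20 + 5*z**2/2 + 2] = -z**4/4 + 5*z = G'(z).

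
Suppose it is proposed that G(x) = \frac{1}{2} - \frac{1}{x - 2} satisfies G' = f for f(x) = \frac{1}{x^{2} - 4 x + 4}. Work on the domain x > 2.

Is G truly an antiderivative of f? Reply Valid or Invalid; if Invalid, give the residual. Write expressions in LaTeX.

Valid - differentiating G returns exactly f.

d/dx[G] = \frac{1}{x^{2} - 4 x + 4}
This equals f(x) exactly, so the claim holds.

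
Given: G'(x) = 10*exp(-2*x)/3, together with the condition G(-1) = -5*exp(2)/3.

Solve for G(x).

G(x) = -5*exp(-2*x)/3

Since d/dx undoes antidifferentiation here, G(x) must give back the stated G'(x).
A general antiderivative is -5*exp(-2*x)/3 + C.
The condition gives C = -5*exp(2)/3 - (-5*exp(2)/3) = 0.
So G(x) = -5*exp(-2*x)/3.
Check: d/dx[-5*exp(-2*x)/3] = 10*exp(-2*x)/3 = G'(x).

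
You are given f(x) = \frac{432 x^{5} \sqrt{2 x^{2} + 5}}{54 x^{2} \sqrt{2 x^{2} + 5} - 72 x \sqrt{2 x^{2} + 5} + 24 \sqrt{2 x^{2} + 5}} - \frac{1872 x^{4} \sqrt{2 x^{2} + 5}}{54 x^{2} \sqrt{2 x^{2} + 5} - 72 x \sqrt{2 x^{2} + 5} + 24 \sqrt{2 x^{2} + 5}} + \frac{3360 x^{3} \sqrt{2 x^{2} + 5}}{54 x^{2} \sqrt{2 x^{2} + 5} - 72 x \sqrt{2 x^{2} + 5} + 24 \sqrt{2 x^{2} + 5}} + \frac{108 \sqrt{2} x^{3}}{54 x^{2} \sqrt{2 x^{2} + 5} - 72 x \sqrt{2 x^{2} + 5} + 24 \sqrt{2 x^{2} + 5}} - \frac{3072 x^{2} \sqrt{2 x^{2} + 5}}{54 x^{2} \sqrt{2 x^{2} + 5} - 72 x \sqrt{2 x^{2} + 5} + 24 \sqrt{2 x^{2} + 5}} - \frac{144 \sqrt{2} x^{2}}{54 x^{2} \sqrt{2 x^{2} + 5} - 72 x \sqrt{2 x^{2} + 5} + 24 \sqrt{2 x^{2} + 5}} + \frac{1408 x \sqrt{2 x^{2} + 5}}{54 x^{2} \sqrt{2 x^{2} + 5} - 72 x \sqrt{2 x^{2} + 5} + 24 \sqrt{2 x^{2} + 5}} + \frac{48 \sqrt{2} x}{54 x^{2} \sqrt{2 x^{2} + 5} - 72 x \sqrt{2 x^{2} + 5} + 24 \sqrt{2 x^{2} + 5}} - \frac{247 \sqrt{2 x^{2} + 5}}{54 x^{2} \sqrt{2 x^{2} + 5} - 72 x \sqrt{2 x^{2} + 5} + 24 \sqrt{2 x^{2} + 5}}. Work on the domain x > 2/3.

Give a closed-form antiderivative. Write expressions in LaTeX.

The integrand splits into summands that can be handled one at a time.
Check: d/dx[2 \sqrt{x^{2} + \frac{5}{2}} + 2 \left(- x^{2} + 2 x - \frac{4}{3}\right)^{2} - \frac{1}{2 \left(3 x - 2\right)}] = \frac{432 x^{5} \sqrt{2 x^{2} + 5} - 1872 x^{4} \sqrt{2 x^{2} + 5} + 3360 x^{3} \sqrt{2 x^{2} + 5} + 108 \sqrt{2} x^{3} - 3072 x^{2} \sqrt{2 x^{2} + 5} - 144 \sqrt{2} x^{2} + 1408 x \sqrt{2 x^{2} + 5} + 48 \sqrt{2} x - 247 \sqrt{2 x^{2} + 5}}{54 x^{2} \sqrt{2 x^{2} + 5} - 72 x \sqrt{2 x^{2} + 5} + 24 \sqrt{2 x^{2} + 5}}, which equals f(x).

An antiderivative is F(x) = 2 \sqrt{x^{2} + \frac{5}{2}} + 2 \left(- x^{2} + 2 x - \frac{4}{3}\right)^{2} - \frac{1}{2 \left(3 x - 2\right)}.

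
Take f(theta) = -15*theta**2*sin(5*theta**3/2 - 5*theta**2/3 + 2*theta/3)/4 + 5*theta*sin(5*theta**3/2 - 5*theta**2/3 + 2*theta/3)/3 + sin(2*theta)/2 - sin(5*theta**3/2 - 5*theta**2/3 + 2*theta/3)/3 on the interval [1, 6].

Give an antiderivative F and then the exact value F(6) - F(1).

The integrand splits into summands that can be handled one at a time.
F(theta) = -cos(2*theta)/4 + cos(5*theta**3/2 - 5*theta**2/3 + 2*theta/3)/2 is an antiderivative of f.
Check: d/dtheta[-cos(2*theta)/4 + cos(5*theta**3/2 - 5*theta**2/3 + 2*theta/3)/2] = -15*theta**2*sin(5*theta**3/2 - 5*theta**2/3 + 2*theta/3)/4 + 5*theta*sin(5*theta**3/2 - 5*theta**2/3 + 2*theta/3)/3 + sin(2*theta)/2 - sin(5*theta**3/2 - 5*theta**2/3 + 2*theta/3)/3 = f(theta).
F(6) = -cos(12)/4 + cos(484)/2; F(1) = cos(3/2)/2 - cos(2)/4.
Integral = F(6) - F(1) = -cos(12)/4 + cos(2)/4 - cos(3/2)/2 + cos(484)/2.

Antiderivative: F(theta) = -cos(2*theta)/4 + cos(5*theta**3/2 - 5*theta**2/3 + 2*theta/3)/2; value = -cos(12)/4 + cos(2)/4 - cos(3/2)/2 + cos(484)/2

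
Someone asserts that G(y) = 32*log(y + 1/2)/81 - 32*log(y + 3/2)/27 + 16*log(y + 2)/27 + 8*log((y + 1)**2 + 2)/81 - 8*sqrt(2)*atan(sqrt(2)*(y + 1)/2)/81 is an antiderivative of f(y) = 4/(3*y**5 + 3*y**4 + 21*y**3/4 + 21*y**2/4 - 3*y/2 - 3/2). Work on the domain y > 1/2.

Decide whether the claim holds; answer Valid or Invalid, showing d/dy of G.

d/dy[G] = 16/(12*y**5 + 72*y**4 + 189*y**3 + 276*y**2 + 207*y + 54)
d/dy[G] - f(y) = (-160*y**3 - 368*y**2 - 496*y - 320)/(24*y**9 + 156*y**8 + 486*y**7 + 981*y**6 + 1377*y**5 + 1377*y**4 + 849*y**3 + 24*y**2 - 306*y - 108) != 0.

Invalid: d/dy[G] - f = (-160*y**3 - 368*y**2 - 496*y - 320)/(24*y**9 + 156*y**8 + 486*y**7 + 981*y**6 + 1377*y**5 + 1377*y**4 + 849*y**3 + 24*y**2 - 306*y - 108), which is not 0.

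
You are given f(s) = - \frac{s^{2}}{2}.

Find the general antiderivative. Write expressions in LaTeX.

F(s) = - \frac{s^{3}}{6} + C

Since d/ds undoes antidifferentiation here, F'(s) = f(s) is required of F(s).
Check: d/ds[- \frac{s^{3}}{6}] = - \frac{s^{2}}{2} = f(s).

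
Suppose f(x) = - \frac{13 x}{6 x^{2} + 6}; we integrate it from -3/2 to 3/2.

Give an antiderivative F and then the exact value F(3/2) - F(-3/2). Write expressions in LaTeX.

Check any antiderivative F(x) by computing F'(x) and comparing it with f(x).
F(x) = - \frac{9 \log{\left(2 x^{2} + 2 \right)} + 4 \log{\left(3 x^{2} + 3 \right)}}{12} is an antiderivative of f.
Check: d/dx[- \frac{9 \log{\left(2 x^{2} + 2 \right)} + 4 \log{\left(3 x^{2} + 3 \right)}}{12}] = - \frac{13 x}{6 x^{2} + 6} = f(x).
F(3/2) = - \frac{3 \log{\left(\frac{13}{2} \right)}}{4} - \frac{\log{\left(\frac{39}{4} \right)}}{3}; F(-3/2) = - \frac{3 \log{\left(\frac{13}{2} \right)}}{4} - \frac{\log{\left(\frac{39}{4} \right)}}{3}.
Integral = F(3/2) - F(-3/2) = 0.

Antiderivative: F(x) = - \frac{9 \log{\left(2 x^{2} + 2 \right)} + 4 \log{\left(3 x^{2} + 3 \right)}}{12}; value = 0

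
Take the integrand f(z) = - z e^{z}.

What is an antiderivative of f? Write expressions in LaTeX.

Recognize the product-rule pattern: f = u'v + uv' with u = 1 - z, v = e^{z}, so integration by parts undoes it.
Check: d/dz[\left(1 - z\right) e^{z}] = - z e^{z} = f(z).

An antiderivative is F(z) = \left(1 - z\right) e^{z}.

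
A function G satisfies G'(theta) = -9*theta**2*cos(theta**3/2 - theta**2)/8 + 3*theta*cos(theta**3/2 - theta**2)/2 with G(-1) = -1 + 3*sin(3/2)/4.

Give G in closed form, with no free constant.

G'(theta) matches the chain-rule pattern g'(h)*h' with inner function h(theta) = theta**3/2 - theta**2; substituting u = h(theta) collapses the integral.
A general antiderivative is -3*sin(theta**3/2 - theta**2)/4 + C.
The condition gives C = -1 + 3*sin(3/2)/4 - (3*sin(3/2)/4) = -1.
So G(theta) = (-3*sin(theta**3/2 - theta**2) - 4)/4.
Check: d/dtheta[(-3*sin(theta**3/2 - theta**2) - 4)/4] = -9*theta**2*cos(theta**3/2 - theta**2)/8 + 3*theta*cos(theta**3/2 - theta**2)/2 = G'(theta).

G(theta) = (-3*sin(theta**3/2 - theta**2) - 4)/4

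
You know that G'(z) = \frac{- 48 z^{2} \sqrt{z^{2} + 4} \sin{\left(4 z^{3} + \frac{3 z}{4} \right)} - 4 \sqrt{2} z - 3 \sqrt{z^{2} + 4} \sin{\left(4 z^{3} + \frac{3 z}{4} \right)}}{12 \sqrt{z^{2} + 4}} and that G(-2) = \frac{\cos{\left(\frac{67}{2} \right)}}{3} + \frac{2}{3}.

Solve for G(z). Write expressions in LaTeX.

For G(z) to be correct, d/dz[G] must agree with the stated G'(z) identically.
A general antiderivative is - \frac{2 \sqrt{\frac{z^{2}}{2} + 2}}{3} + \frac{\cos{\left(4 z^{3} + \frac{3 z}{4} \right)}}{3} + C.
The condition gives C = \frac{\cos{\left(\frac{67}{2} \right)}}{3} + \frac{2}{3} - (- \frac{4}{3} + \frac{\cos{\left(\frac{67}{2} \right)}}{3}) = 2.
So G(z) = \frac{- \sqrt{2} \sqrt{z^{2} + 4} + \cos{\left(4 z^{3} + \frac{3 z}{4} \right)} + 6}{3}.
Check: d/dz[\frac{- \sqrt{2} \sqrt{z^{2} + 4} + \cos{\left(4 z^{3} + \frac{3 z}{4} \right)} + 6}{3}] = \frac{- 48 z^{2} \sqrt{z^{2} + 4} \sin{\left(4 z^{3} + \frac{3 z}{4} \right)} - 4 \sqrt{2} z - 3 \sqrt{z^{2} + 4} \sin{\left(4 z^{3} + \frac{3 z}{4} \right)}}{12 \sqrt{z^{2} + 4}} = G'(z).

G(z) = \frac{- \sqrt{2} \sqrt{z^{2} + 4} + \cos{\left(4 z^{3} + \frac{3 z}{4} \right)} + 6}{3}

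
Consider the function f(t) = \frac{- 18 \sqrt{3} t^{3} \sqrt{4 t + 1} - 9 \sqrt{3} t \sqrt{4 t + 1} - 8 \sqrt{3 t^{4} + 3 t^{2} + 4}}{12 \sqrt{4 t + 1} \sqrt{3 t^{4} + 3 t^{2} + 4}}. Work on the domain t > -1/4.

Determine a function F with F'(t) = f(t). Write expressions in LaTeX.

An antiderivative F(t) passes only if d/dt[F] lands on f(t) exactly.
Check: d/dt[\frac{- 4 \sqrt{4 t + 1} - 3 \sqrt{3} \sqrt{3 t^{4} + 3 t^{2} + 4}}{12}] = \frac{- 18 \sqrt{3} t^{3} \sqrt{4 t + 1} - 9 \sqrt{3} t \sqrt{4 t + 1} - 8 \sqrt{3 t^{4} + 3 t^{2} + 4}}{12 \sqrt{4 t + 1} \sqrt{3 t^{4} + 3 t^{2} + 4}} = f(t).

An antiderivative is F(t) = \frac{- 4 \sqrt{4 t + 1} - 3 \sqrt{3} \sqrt{3 t^{4} + 3 t^{2} + 4}}{12}.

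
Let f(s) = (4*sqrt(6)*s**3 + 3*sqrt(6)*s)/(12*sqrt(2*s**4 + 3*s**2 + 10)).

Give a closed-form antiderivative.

An antiderivative is F(s) = sqrt(6)*sqrt(2*s**4 + 3*s**2 + 10)/12.

f matches the chain-rule pattern g'(h)*h' with inner function h(s) = s**4/3 + s**2/2 + 5/3; substituting u = h(s) collapses the integral.
Check: d/ds[sqrt(6)*sqrt(2*s**4 + 3*s**2 + 10)/12] = (4*sqrt(6)*s**3 + 3*sqrt(6)*s)/(12*sqrt(2*s**4 + 3*s**2 + 10)) = f(s).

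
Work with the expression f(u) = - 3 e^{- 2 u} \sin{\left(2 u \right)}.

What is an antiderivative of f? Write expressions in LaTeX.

Any candidate F(u) must reproduce f(u) exactly when differentiated.
Check: d/du[\frac{3 e^{- 2 u} \sin{\left(2 u \right)}}{4} + \frac{3 e^{- 2 u} \cos{\left(2 u \right)}}{4}] = - 3 e^{- 2 u} \sin{\left(2 u \right)} = f(u).

An antiderivative is F(u) = \frac{3 e^{- 2 u} \sin{\left(2 u \right)}}{4} + \frac{3 e^{- 2 u} \cos{\left(2 u \right)}}{4}.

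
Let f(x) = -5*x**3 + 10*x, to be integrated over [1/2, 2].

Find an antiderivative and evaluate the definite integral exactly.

Antiderivative: F(x) = -5*x**4/4 + 5*x**2; value = -75/64

f matches the chain-rule pattern g'(h)*h' with inner function h(x) = 1 - x**2/2; substituting u = h(x) collapses the integral.
F(x) = -5*x**4/4 + 5*x**2 is an antiderivative of f.
Check: d/dx[-5*x**4/4 + 5*x**2] = -5*x**3 + 10*x = f(x).
F(2) = 0; F(1/2) = 75/64.
Integral = F(2) - F(1/2) = -75/64.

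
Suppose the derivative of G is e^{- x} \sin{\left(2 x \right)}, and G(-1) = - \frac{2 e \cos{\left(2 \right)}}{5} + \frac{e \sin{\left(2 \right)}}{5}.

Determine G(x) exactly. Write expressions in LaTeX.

Since d/dx undoes antidifferentiation here, G(x) must give back the stated G'(x).
A general antiderivative is - \frac{e^{- x} \sin{\left(2 x \right)}}{5} - \frac{2 e^{- x} \cos{\left(2 x \right)}}{5} + C.
The condition gives C = - \frac{2 e \cos{\left(2 \right)}}{5} + \frac{e \sin{\left(2 \right)}}{5} - (- \frac{2 e \cos{\left(2 \right)}}{5} + \frac{e \sin{\left(2 \right)}}{5}) = 0.
So G(x) = \frac{\left(- \sin{\left(2 x \right)} - 2 \cos{\left(2 x \right)}\right) e^{- x}}{5}.
Check: d/dx[\frac{\left(- \sin{\left(2 x \right)} - 2 \cos{\left(2 x \right)}\right) e^{- x}}{5}] = e^{- x} \sin{\left(2 x \right)} = G'(x).

G(x) = \frac{\left(- \sin{\left(2 x \right)} - 2 \cos{\left(2 x \right)}\right) e^{- x}}{5}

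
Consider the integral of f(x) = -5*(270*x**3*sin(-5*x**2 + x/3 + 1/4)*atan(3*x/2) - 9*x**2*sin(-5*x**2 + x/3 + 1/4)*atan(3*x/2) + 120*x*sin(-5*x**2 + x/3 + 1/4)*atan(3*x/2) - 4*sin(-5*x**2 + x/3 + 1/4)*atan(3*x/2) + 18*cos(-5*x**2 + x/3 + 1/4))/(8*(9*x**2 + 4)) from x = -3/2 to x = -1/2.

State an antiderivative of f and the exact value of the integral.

Antiderivative: F(x) = -15*cos(-5*x**2 + x/3 + 1/4)*atan(3*x/2)/8; value = -15*cos(23/2)*atan(9/4)/8 + 15*cos(7/6)*atan(3/4)/8

Recognize the product-rule pattern: f = u'v + uv' with u = -15*atan(3*x/2)/8, v = cos(-5*x**2 + x/3 + 1/4), so integration by parts undoes it.
F(x) = -15*cos(-5*x**2 + x/3 + 1/4)*atan(3*x/2)/8 is an antiderivative of f.
Check: d/dx[-15*cos(-5*x**2 + x/3 + 1/4)*atan(3*x/2)/8] = (-1350*x**3*sin(-5*x**2 + x/3 + 1/4)*atan(3*x/2) + 45*x**2*sin(-5*x**2 + x/3 + 1/4)*atan(3*x/2) - 600*x*sin(-5*x**2 + x/3 + 1/4)*atan(3*x/2) + 20*sin(-5*x**2 + x/3 + 1/4)*atan(3*x/2) - 90*cos(-5*x**2 + x/3 + 1/4))/(72*x**2 + 32), which equals f(x).
F(-1/2) = 15*cos(7/6)*atan(3/4)/8; F(-3/2) = 15*cos(23/2)*atan(9/4)/8.
Integral = F(-1/2) - F(-3/2) = -15*cos(23/2)*atan(9/4)/8 + 15*cos(7/6)*atan(3/4)/8.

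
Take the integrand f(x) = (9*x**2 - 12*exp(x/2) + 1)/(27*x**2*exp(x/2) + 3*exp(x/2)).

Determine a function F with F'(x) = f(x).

An antiderivative is F(x) = -2*(2*exp(x/2)*atan(3*x) + 1)*exp(-x/2)/3.

Differentiate the proposed F(x) back; it has to land on f(x) exactly.
Check: d/dx[-2*(2*exp(x/2)*atan(3*x) + 1)*exp(-x/2)/3] = (9*x**2 - 12*exp(x/2) + 1)/(27*x**2*exp(x/2) + 3*exp(x/2)) = f(x).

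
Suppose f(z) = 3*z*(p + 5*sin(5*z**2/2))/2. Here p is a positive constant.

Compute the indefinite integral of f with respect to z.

Differentiate the proposed F(z) back; it has to land on f(z) exactly.
Check: d/dz[3*(p*z**2 - 2*cos(5*z**2/2))/4] = 3*p*z/2 + 15*z*sin(5*z**2/2)/2, which equals f(z).

F(z) = 3*(p*z**2 - 2*cos(5*z**2/2))/4 + C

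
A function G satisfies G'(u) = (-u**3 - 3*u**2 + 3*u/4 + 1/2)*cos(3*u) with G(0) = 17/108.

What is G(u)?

Whatever form G(u) takes, its d/du must return the stated G'(u).
A general antiderivative is -u**3*sin(3*u)/3 - u**2*sin(3*u) - u**2*cos(3*u)/3 + 17*u*sin(3*u)/36 - 2*u*cos(3*u)/3 + 7*sin(3*u)/18 + 17*cos(3*u)/108 + C.
The condition gives C = 17/108 - (17/108) = 0.
So G(u) = -(36*u**3*sin(3*u) + 108*u**2*sin(3*u) + 36*u**2*cos(3*u) - 51*u*sin(3*u) + 72*u*cos(3*u) - 42*sin(3*u) - 17*cos(3*u))/108.
Check: d/du[-(36*u**3*sin(3*u) + 108*u**2*sin(3*u) + 36*u**2*cos(3*u) - 51*u*sin(3*u) + 72*u*cos(3*u) - 42*sin(3*u) - 17*cos(3*u))/108] = -u**3*cos(3*u) - 3*u**2*cos(3*u) + 3*u*cos(3*u)/4 + cos(3*u)/2, which equals G'(u).

G(u) = -(36*u**3*sin(3*u) + 108*u**2*sin(3*u) + 36*u**2*cos(3*u) - 51*u*sin(3*u) + 72*u*cos(3*u) - 42*sin(3*u) - 17*cos(3*u))/108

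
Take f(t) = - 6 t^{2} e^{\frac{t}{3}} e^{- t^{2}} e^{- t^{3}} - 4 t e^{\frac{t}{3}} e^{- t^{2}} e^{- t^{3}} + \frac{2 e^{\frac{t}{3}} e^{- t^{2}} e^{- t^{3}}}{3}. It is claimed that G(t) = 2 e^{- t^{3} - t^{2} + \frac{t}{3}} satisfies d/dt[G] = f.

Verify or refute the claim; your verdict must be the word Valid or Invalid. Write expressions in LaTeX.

Valid: G'(t) = f(t).

d/dt[G] = - 6 t^{2} e^{\frac{t}{3}} e^{- t^{2}} e^{- t^{3}} - 4 t e^{\frac{t}{3}} e^{- t^{2}} e^{- t^{3}} + \frac{2 e^{\frac{t}{3}} e^{- t^{2}} e^{- t^{3}}}{3}
This equals f(t) exactly, so the claim holds.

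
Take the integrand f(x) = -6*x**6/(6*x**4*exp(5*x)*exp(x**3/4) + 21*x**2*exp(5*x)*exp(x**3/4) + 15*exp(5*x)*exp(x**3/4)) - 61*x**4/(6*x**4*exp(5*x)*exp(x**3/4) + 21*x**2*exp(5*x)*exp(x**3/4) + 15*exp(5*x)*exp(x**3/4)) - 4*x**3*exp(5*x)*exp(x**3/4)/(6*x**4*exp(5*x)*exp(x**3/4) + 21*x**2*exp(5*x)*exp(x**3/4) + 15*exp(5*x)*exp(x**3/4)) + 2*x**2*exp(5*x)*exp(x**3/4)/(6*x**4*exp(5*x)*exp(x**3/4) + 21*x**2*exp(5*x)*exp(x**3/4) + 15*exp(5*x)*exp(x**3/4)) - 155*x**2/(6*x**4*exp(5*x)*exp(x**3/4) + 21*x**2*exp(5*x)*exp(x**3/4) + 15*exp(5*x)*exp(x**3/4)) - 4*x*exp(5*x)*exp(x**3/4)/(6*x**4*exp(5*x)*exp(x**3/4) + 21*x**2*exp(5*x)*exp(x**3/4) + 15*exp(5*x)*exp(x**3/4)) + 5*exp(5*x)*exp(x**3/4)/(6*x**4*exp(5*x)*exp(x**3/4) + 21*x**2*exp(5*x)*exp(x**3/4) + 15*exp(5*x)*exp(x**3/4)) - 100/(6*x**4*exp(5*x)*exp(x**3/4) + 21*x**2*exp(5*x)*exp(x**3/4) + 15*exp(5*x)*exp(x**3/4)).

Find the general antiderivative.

F(x) = -log(x**2 + 5/2)/3 + atan(x)/3 + 4*exp(-5*x)*exp(-x**3/4)/3 + C

The integrand splits into summands that can be handled one at a time.
Check: d/dx[-log(x**2 + 5/2)/3 + atan(x)/3 + 4*exp(-5*x)*exp(-x**3/4)/3] = (-6*x**6 - 61*x**4 - 4*x**3*exp(5*x)*exp(x**3/4) + 2*x**2*exp(5*x)*exp(x**3/4) - 155*x**2 - 4*x*exp(5*x)*exp(x**3/4) + 5*exp(5*x)*exp(x**3/4) - 100)/(6*x**4*exp(5*x)*exp(x**3/4) + 21*x**2*exp(5*x)*exp(x**3/4) + 15*exp(5*x)*exp(x**3/4)), which equals f(x).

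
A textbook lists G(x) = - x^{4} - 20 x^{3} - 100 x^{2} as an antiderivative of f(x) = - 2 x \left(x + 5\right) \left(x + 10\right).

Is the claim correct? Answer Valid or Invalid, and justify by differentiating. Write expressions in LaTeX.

Invalid: d/dx[G] - f = - 2 x^{3} - 30 x^{2} - 100 x, which is not 0.

d/dx[G] = - 4 x^{3} - 60 x^{2} - 200 x
d/dx[G] - f(x) = - 2 x^{3} - 30 x^{2} - 100 x != 0.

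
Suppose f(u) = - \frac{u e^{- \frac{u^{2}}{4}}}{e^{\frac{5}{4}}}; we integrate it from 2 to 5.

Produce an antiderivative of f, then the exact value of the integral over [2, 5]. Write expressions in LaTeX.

Antiderivative: F(u) = \frac{2 e^{- \frac{u^{2}}{4}}}{e^{\frac{5}{4}}}; value = - \frac{2}{e^{\frac{9}{4}}} + \frac{2}{e^{\frac{15}{2}}}

The substitution w = - \frac{u^{2}}{4} - \frac{5}{4} works: f is exactly (dF/dw)*(dw/du) for that inner function.
F(u) = \frac{2 e^{- \frac{u^{2}}{4}}}{e^{\frac{5}{4}}} is an antiderivative of f.
Check: d/du[\frac{2 e^{- \frac{u^{2}}{4}}}{e^{\frac{5}{4}}}] = - \frac{u e^{- \frac{u^{2}}{4}}}{e^{\frac{5}{4}}} = f(u).
F(5) = \frac{2}{e^{\frac{15}{2}}}; F(2) = \frac{2}{e^{\frac{9}{4}}}.
Integral = F(5) - F(2) = - \frac{2}{e^{\frac{9}{4}}} + \frac{2}{e^{\frac{15}{2}}}.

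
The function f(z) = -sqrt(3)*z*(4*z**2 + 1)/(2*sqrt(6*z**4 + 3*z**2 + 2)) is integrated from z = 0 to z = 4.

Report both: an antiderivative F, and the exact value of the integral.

Antiderivative: F(z) = -sqrt(3)*sqrt(6*z**4 + 3*z**2 + 2)/6; value = -sqrt(4758)/6 + sqrt(6)/6

f matches the chain-rule pattern g'(h)*h' with inner function h(z) = 2*z**4 + z**2 + 2/3; substituting u = h(z) collapses the integral.
F(z) = -sqrt(3)*sqrt(6*z**4 + 3*z**2 + 2)/6 is an antiderivative of f.
Check: d/dz[-sqrt(3)*sqrt(6*z**4 + 3*z**2 + 2)/6] = (-4*sqrt(3)*z**3 - sqrt(3)*z)/(2*sqrt(6*z**4 + 3*z**2 + 2)), which equals f(z).
F(4) = -sqrt(4758)/6; F(0) = -sqrt(6)/6.
Integral = F(4) - F(0) = -sqrt(4758)/6 + sqrt(6)/6.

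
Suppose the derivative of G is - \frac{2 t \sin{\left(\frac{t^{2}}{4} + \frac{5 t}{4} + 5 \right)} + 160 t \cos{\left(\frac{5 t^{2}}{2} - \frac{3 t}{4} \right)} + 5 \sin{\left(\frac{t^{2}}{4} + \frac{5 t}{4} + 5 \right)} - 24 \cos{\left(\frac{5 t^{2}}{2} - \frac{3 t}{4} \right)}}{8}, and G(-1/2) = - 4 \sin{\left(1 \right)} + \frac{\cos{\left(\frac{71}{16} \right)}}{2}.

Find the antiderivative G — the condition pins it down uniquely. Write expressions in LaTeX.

G(t) = - 4 \sin{\left(\frac{5 t^{2}}{2} - \frac{3 t}{4} \right)} + \frac{\cos{\left(\frac{t^{2}}{4} + \frac{5 t}{4} + 5 \right)}}{2}

The proposed G(t) is checked by its d/dt: the result must match the given G'(t).
A general antiderivative is - 4 \sin{\left(\frac{5 t^{2}}{2} - \frac{3 t}{4} \right)} + \frac{\cos{\left(\frac{t^{2}}{4} + \frac{5 t}{4} + 5 \right)}}{2} + C.
The condition gives C = - 4 \sin{\left(1 \right)} + \frac{\cos{\left(\frac{71}{16} \right)}}{2} - (- 4 \sin{\left(1 \right)} + \frac{\cos{\left(\frac{71}{16} \right)}}{2}) = 0.
So G(t) = - 4 \sin{\left(\frac{5 t^{2}}{2} - \frac{3 t}{4} \right)} + \frac{\cos{\left(\frac{t^{2}}{4} + \frac{5 t}{4} + 5 \right)}}{2}.
Check: d/dt[- 4 \sin{\left(\frac{5 t^{2}}{2} - \frac{3 t}{4} \right)} + \frac{\cos{\left(\frac{t^{2}}{4} + \frac{5 t}{4} + 5 \right)}}{2}] = - \frac{t \sin{\left(\frac{t^{2}}{4} + \frac{5 t}{4} + 5 \right)}}{4} - 20 t \cos{\left(\frac{5 t^{2}}{2} - \frac{3 t}{4} \right)} - \frac{5 \sin{\left(\frac{t^{2}}{4} + \frac{5 t}{4} + 5 \right)}}{8} + 3 \cos{\left(\frac{5 t^{2}}{2} - \frac{3 t}{4} \right)}, which equals G'(t).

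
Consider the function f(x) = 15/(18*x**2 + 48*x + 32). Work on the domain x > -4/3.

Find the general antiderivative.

F(x) = -5/(2*(3*x + 4)) + C

Since d/dx undoes antidifferentiation here, F'(x) = f(x) is required of F(x).
Check: d/dx[-5/(2*(3*x + 4))] = 15/(18*x**2 + 48*x + 32) = f(x).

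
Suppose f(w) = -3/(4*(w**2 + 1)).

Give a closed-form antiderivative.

An antiderivative is F(w) = -3*atan(w)/4.

An antiderivative F(w) passes only if d/dw[F] lands on f(w) exactly.
Check: d/dw[-3*atan(w)/4] = -3/(4*w**2 + 4), which equals f(w).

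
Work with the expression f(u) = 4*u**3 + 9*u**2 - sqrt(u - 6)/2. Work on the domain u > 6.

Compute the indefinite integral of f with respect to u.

The integrand splits into summands that can be handled one at a time.
Check: d/du[u**4 + 3*u**3 - (u - 6)**(3/2)/3] = 4*u**3 + 9*u**2 - sqrt(u - 6)/2 = f(u).

F(u) = u**4 + 3*u**3 - (u - 6)**(3/2)/3 + C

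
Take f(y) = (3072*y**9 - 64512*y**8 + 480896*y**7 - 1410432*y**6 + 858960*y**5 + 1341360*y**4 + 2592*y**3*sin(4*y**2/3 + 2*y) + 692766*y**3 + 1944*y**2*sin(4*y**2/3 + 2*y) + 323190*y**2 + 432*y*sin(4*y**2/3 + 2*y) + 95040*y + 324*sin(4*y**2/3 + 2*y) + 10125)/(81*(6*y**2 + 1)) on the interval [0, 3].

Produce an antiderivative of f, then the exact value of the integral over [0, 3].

Antiderivative: F(y) = (4096*y**8 - 98304*y**7 + 854016*y**6 - 2985984*y**5 + 2077056*y**4 + 5598720*y**3 + 3002400*y**2 + 648000*y + 6480*log(3*y**2 + 1/2) - 10368*cos(4*y**2/3 + 2*y) + 50625)/5184; value = -2*cos(18) + 5*log(2)/4 + 5*log(55/2)/4 + 22087/2

Whatever form F(y) takes, F'(y) = f(y) is non-negotiable.
F(y) = (4096*y**8 - 98304*y**7 + 854016*y**6 - 2985984*y**5 + 2077056*y**4 + 5598720*y**3 + 3002400*y**2 + 648000*y + 6480*log(3*y**2 + 1/2) - 10368*cos(4*y**2/3 + 2*y) + 50625)/5184 is an antiderivative of f.
Check: d/dy[(4096*y**8 - 98304*y**7 + 854016*y**6 - 2985984*y**5 + 2077056*y**4 + 5598720*y**3 + 3002400*y**2 + 648000*y + 6480*log(3*y**2 + 1/2) - 10368*cos(4*y**2/3 + 2*y) + 50625)/5184] = (3072*y**9 - 64512*y**8 + 480896*y**7 - 1410432*y**6 + 858960*y**5 + 1341360*y**4 + 2592*y**3*sin(4*y**2/3 + 2*y) + 692766*y**3 + 1944*y**2*sin(4*y**2/3 + 2*y) + 323190*y**2 + 432*y*sin(4*y**2/3 + 2*y) + 95040*y + 324*sin(4*y**2/3 + 2*y) + 10125)/(486*y**2 + 81), which equals f(y).
F(3) = -2*cos(18) + 5*log(55/2)/4 + 707281/64; F(0) = 497/64 - 5*log(2)/4.
Integral = F(3) - F(0) = -2*cos(18) + 5*log(2)/4 + 5*log(55/2)/4 + 22087/2.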